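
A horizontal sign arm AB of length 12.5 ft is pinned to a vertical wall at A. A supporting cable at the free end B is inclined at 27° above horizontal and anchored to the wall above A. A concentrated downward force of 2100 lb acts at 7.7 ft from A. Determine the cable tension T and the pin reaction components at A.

T = 2849 lb, A_x = 2539 lb, A_y = 806.4 lb

ΣM about A: T·sin27°·12.5 − 2100·7.7 = 0 → T = 16170/(12.5·0.45399) = 2849.4 ≈ 2849 lb.
ΣF_x = 0: A_x − T·cos27° = 0 → A_x = 2849.4 × 0.891007 = 2539 lb.
ΣF_y = 0: A_y + T·sin27° − 2100 = 0 → A_y = 2100 − 2849.4 × 0.45399 = 806.4 lb.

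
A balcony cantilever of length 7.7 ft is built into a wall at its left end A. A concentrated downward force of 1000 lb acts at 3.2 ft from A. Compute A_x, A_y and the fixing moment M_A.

A_x = 0, A_y = 1000 lb, M_A = 3200 lb·ft

ΣF_x = 0: A_x = 0.
ΣF_y = 0: A_y − 1000 = 0 → A_y = 1000 lb.
ΣM about A: M_A − 1000·3.2 = 0 → M_A = 3200 lb·ft.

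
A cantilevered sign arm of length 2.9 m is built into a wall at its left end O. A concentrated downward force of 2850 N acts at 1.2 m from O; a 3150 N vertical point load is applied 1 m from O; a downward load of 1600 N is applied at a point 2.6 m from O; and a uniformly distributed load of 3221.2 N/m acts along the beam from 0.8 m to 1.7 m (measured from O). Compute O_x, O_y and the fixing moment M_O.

Resultant of the distributed load: 3221.2 × 0.9 = 2899.08 N at 1.25 m from O.
ΣF_x = 0: O_x = 0.
ΣF_y = 0: O_y − 2850 − 3150 − 1600 − 3221.2·0.9 = 0 → O_y = 10500 N.
ΣM about O: M_O − 2850·1.2 − 3150·1 − 1600·2.6 − (3221.2·0.9)·1.25 = 0 → M_O = 14350 N·m.

O_x = 0, O_y = 10500 N, M_O = 14350 N·m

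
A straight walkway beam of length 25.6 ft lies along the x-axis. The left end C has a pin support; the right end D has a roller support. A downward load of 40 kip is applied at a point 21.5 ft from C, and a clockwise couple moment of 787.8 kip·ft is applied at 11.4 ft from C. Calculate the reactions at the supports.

Taking moments about C: D_y·25.6 − 40·21.5 − 787.8 = 0 → D_y = 1647.8/25.6 = 64.3672 ≈ 64.37 kip.
ΣF_y = 0: C_y + 64.3672 − 40 = 0 → C_y = -24.37 kip.
ΣF_x = 0: no horizontal applied forces, so C_x = 0.

C_x = 0, C_y = -24.37 kip, D_y = 64.37 kip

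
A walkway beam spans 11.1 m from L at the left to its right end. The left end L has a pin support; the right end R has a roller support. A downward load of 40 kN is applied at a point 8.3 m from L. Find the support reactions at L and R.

ΣM about L: R_y·11.1 − 40·8.3 = 0 → R_y = 332/11.1 = 29.9099 ≈ 29.91 kN.
ΣF_y = 0: L_y + 29.9099 − 40 = 0 → L_y = 10.09 kN.
ΣF_x = 0: no horizontal applied forces, so L_x = 0.

L_x = 0, L_y = 10.09 kN, R_y = 29.91 kN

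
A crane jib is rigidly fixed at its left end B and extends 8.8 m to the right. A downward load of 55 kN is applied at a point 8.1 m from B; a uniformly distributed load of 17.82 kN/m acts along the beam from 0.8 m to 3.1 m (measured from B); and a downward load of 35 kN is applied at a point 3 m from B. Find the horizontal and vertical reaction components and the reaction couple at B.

Resultant of the distributed load: 17.82 × 2.3 = 40.986 kN at 1.95 m from B.
ΣF_x = 0: B_x = 0.
ΣF_y = 0: B_y − 55 − 17.82·2.3 − 35 = 0 → B_y = 131.0 kN.
ΣM about B: M_B − 55·8.1 − (17.82·2.3)·1.95 − 35·3 = 0 → M_B = 630.4 kN·m.

B_x = 0, B_y = 131.0 kN, M_B = 630.4 kN·m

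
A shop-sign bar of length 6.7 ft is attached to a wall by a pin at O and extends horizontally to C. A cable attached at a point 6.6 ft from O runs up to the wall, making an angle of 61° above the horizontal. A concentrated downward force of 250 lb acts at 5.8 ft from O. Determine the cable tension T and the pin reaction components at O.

T = 251.2 lb, O_x = 121.8 lb, O_y = 30.30 lb

ΣM about O: T·sin61°·6.6 − 250·5.8 = 0 → T = 1450/(6.6·0.87462) = 251.191 ≈ 251.2 lb.
ΣF_x = 0: O_x − T·cos61° = 0 → O_x = 251.191 × 0.48481 = 121.8 lb.
ΣF_y = 0: O_y + T·sin61° − 250 = 0 → O_y = 250 − 251.191 × 0.87462 = 30.30 lb.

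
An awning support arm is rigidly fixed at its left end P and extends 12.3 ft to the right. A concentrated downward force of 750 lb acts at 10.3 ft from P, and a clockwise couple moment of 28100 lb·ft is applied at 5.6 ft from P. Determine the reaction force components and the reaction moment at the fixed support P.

P_x = 0, P_y = 750.0 lb, M_P = 35820 lb·ft

ΣF_x = 0: P_x = 0.
ΣF_y = 0: P_y − 750 = 0 → P_y = 750.0 lb.
ΣM about P: M_P − 750·10.3 − 28100 = 0 → M_P = 35820 lb·ft.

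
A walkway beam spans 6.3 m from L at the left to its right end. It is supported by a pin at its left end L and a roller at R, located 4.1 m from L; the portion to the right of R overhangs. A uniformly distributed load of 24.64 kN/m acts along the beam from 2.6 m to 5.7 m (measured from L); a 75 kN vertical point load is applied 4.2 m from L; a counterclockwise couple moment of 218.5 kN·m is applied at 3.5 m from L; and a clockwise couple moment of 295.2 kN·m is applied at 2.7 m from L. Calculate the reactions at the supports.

L_x = 0, L_y = -21.47 kN, R_y = 172.9 kN

Resultant of the distributed load: 24.64 × 3.1 = 76.384 kN at 4.15 m from L.
Moments about L: R_y·4.1 − (24.64·3.1)·4.15 − 75·4.2 + 218.5 − 295.2 = 0 → R_y = 708.6936/4.1 = 172.852 ≈ 172.9 kN.
ΣF_y = 0: L_y + 172.852 − 24.64·3.1 − 75 = 0 → L_y = -21.47 kN.
ΣF_x = 0: no horizontal applied forces, so L_x = 0.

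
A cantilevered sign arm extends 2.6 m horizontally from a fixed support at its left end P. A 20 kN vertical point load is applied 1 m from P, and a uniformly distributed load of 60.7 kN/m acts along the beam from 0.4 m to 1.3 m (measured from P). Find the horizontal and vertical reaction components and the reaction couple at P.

Resultant of the distributed load: 60.7 × 0.9 = 54.63 kN at 0.85 m from P.
ΣF_x = 0: P_x = 0.
ΣF_y = 0: P_y − 20 − 60.7·0.9 = 0 → P_y = 74.63 kN.
ΣM about P: M_P − 20·1 − (60.7·0.9)·0.85 = 0 → M_P = 66.44 kN·m.

P_x = 0, P_y = 74.63 kN, M_P = 66.44 kN·m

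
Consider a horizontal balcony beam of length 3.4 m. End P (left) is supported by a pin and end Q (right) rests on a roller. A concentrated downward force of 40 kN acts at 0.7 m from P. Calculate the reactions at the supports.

Moments about P: Q_y·3.4 − 40·0.7 = 0 → Q_y = 28/3.4 = 8.23529 ≈ 8.235 kN.
ΣF_y = 0: P_y + 8.23529 − 40 = 0 → P_y = 31.76 kN.
ΣF_x = 0: no horizontal applied forces, so P_x = 0.

P_x = 0, P_y = 31.76 kN, Q_y = 8.235 kN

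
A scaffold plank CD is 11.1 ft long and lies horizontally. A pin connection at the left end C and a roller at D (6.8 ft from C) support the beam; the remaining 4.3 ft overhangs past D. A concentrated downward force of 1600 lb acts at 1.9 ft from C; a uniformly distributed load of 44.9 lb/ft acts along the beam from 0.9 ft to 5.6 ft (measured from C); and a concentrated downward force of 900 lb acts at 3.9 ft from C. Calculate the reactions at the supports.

C_x = 0, C_y = 1647 lb, D_y = 1064 lb

Resultant of the distributed load: 44.9 × 4.7 = 211.03 lb at 3.25 ft from C.
Moments about C: D_y·6.8 − 1600·1.9 − (44.9·4.7)·3.25 − 900·3.9 = 0 → D_y = 7235.8475/6.8 = 1064.1 ≈ 1064 lb.
ΣF_y = 0: C_y + 1064.1 − 1600 − 44.9·4.7 − 900 = 0 → C_y = 1647 lb.
ΣF_x = 0: no horizontal applied forces, so C_x = 0.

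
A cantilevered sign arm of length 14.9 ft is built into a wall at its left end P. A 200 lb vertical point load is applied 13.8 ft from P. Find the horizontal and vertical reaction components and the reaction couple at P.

P_x = 0, P_y = 200.0 lb, M_P = 2760 lb·ft

ΣF_x = 0: P_x = 0.
ΣF_y = 0: P_y − 200 = 0 → P_y = 200.0 lb.
ΣM about P: M_P − 200·13.8 = 0 → M_P = 2760 lb·ft.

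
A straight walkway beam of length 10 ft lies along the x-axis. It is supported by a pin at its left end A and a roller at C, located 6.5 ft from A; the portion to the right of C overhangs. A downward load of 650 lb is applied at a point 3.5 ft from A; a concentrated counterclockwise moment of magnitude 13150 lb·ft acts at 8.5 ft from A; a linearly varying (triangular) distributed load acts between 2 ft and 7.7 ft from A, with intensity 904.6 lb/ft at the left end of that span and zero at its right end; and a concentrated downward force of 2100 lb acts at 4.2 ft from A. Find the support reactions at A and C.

Resultant of the triangular load: ½ × 904.6 × 5.7 = 2578.11 lb, acting at 3.9 ft from A (one-third of the span from the peak).
Moments about A: C_y·6.5 − 650·3.5 + 13150 − (½·904.6·5.7)·3.9 − 2100·4.2 = 0 → C_y = 7999.629/6.5 = 1230.71 ≈ 1231 lb.
ΣF_y = 0: A_y + 1230.71 − 650 − ½·904.6·5.7 − 2100 = 0 → A_y = 4097 lb.
ΣF_x = 0: no horizontal applied forces, so A_x = 0.

A_x = 0, A_y = 4097 lb, C_y = 1231 lb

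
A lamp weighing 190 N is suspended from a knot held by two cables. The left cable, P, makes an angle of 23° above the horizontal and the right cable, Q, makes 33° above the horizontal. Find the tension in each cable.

ΣF_x = 0: −T_P·cos23° + T_Q·cos33° = 0 → T_Q = 1.09758·T_P.
ΣF_y = 0: T_P·sin23° + T_Q·sin33° = 190.
Substitute: T_P·(0.390731 + 1.09758·0.544639) = 190 → T_P = 192.207 ≈ 192.2 N.
Then T_Q = 1.09758 × 192.207 = 211.0 N.

T_P = 192.2 N, T_Q = 211.0 N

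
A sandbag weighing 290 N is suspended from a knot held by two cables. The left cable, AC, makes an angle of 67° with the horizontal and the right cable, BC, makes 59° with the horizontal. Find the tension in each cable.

T_AC = 184.6 N, T_BC = 140.1 N

ΣF_x = 0: −T_AC·cos67° + T_BC·cos59° = 0 → T_BC = 0.758645·T_AC.
ΣF_y = 0: T_AC·sin67° + T_BC·sin59° = 290.
Substitute: T_AC·(0.920505 + 0.758645·0.857167) = 290 → T_AC = 184.62 ≈ 184.6 N.
Then T_BC = 0.758645 × 184.62 = 140.1 N.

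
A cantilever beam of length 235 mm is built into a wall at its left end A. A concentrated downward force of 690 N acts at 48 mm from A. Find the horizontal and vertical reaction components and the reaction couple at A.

A_x = 0, A_y = 690.0 N, M_A = 33120 N·mm

ΣF_x = 0: A_x = 0.
ΣF_y = 0: A_y − 690 = 0 → A_y = 690.0 N.
ΣM about A: M_A − 690·48 = 0 → M_A = 33120 N·mm.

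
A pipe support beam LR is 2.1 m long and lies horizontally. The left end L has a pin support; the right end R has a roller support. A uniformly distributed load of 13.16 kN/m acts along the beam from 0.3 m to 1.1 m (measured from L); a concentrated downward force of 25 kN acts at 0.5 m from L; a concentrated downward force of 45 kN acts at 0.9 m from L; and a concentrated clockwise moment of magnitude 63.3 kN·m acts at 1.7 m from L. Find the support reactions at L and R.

L_x = 0, L_y = 21.64 kN, R_y = 58.89 kN

Resultant of the distributed load: 13.16 × 0.8 = 10.528 kN at 0.7 m from L.
Moments about L: R_y·2.1 − (13.16·0.8)·0.7 − 25·0.5 − 45·0.9 − 63.3 = 0 → R_y = 123.6696/2.1 = 58.8903 ≈ 58.89 kN.
ΣF_y = 0: L_y + 58.8903 − 13.16·0.8 − 25 − 45 = 0 → L_y = 21.64 kN.
ΣF_x = 0: no horizontal applied forces, so L_x = 0.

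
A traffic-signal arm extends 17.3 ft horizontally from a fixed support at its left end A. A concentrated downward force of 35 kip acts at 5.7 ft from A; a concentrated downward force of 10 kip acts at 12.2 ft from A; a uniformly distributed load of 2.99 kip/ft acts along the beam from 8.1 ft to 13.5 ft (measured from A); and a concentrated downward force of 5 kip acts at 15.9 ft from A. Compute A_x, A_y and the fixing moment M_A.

A_x = 0, A_y = 66.15 kip, M_A = 575.4 kip·ft

Resultant of the distributed load: 2.99 × 5.4 = 16.146 kip at 10.8 ft from A.
ΣF_x = 0: A_x = 0.
ΣF_y = 0: A_y − 35 − 10 − 2.99·5.4 − 5 = 0 → A_y = 66.15 kip.
ΣM about A: M_A − 35·5.7 − 10·12.2 − (2.99·5.4)·10.8 − 5·15.9 = 0 → M_A = 575.4 kip·ft.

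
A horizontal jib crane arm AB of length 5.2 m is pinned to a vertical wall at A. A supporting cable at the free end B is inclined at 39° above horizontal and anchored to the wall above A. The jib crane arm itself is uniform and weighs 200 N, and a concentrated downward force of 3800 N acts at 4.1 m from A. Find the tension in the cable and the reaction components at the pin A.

ΣM about A: T·sin39°·5.2 − 200·2.6 − 3800·4.1 = 0 → T = 16100/(5.2·0.62932) = 4919.84 ≈ 4920 N.
ΣF_x = 0: A_x − T·cos39° = 0 → A_x = 4919.84 × 0.777146 = 3823 N.
ΣF_y = 0: A_y + T·sin39° − 200 − 3800 = 0 → A_y = 4000 − 4919.84 × 0.62932 = 903.8 N.

T = 4920 N, A_x = 3823 N, A_y = 903.8 N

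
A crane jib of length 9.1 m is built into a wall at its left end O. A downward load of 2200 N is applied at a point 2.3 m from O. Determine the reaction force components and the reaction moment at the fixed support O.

O_x = 0, O_y = 2200 N, M_O = 5060 N·m

ΣF_x = 0: O_x = 0.
ΣF_y = 0: O_y − 2200 = 0 → O_y = 2200 N.
ΣM about O: M_O − 2200·2.3 = 0 → M_O = 5060 N·m.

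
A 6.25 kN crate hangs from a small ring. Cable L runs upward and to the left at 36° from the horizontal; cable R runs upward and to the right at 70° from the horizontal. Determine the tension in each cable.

T_L = 2.224 kN, T_R = 5.260 kN

ΣF_x = 0: −T_L·cos36° + T_R·cos70° = 0 → T_R = 2.36541·T_L.
ΣF_y = 0: T_L·sin36° + T_R·sin70° = 6.25.
Substitute: T_L·(0.587785 + 2.36541·0.939693) = 6.25 → T_L = 2.22377 ≈ 2.224 kN.
Then T_R = 2.36541 × 2.22377 = 5.260 kN.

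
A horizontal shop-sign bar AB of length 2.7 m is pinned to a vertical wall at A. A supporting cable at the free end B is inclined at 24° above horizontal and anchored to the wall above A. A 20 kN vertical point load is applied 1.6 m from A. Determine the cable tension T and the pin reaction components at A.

T = 29.14 kN, A_x = 26.62 kN, A_y = 8.148 kN

ΣM about A: T·sin24°·2.7 − 20·1.6 = 0 → T = 32/(2.7·0.406737) = 29.1389 ≈ 29.14 kN.
ΣF_x = 0: A_x − T·cos24° = 0 → A_x = 29.1389 × 0.913545 = 26.62 kN.
ΣF_y = 0: A_y + T·sin24° − 20 = 0 → A_y = 20 − 29.1389 × 0.406737 = 8.148 kN.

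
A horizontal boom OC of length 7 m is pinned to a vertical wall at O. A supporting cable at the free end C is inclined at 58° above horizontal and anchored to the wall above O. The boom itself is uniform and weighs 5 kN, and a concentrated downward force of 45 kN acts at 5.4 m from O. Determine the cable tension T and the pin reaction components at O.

T = 43.88 kN, O_x = 23.25 kN, O_y = 12.79 kN

ΣM about O: T·sin58°·7 − 5·3.5 − 45·5.4 = 0 → T = 260.5/(7·0.848048) = 43.8823 ≈ 43.88 kN.
ΣF_x = 0: O_x − T·cos58° = 0 → O_x = 43.8823 × 0.529919 = 23.25 kN.
ΣF_y = 0: O_y + T·sin58° − 5 − 45 = 0 → O_y = 50 − 43.8823 × 0.848048 = 12.79 kN.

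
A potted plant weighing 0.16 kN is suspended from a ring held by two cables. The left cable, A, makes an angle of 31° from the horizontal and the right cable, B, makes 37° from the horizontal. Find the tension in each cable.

ΣF_x = 0: −T_A·cos31° + T_B·cos37° = 0 → T_B = 1.07329·T_A.
ΣF_y = 0: T_A·sin31° + T_B·sin37° = 0.16.
Substitute: T_A·(0.515038 + 1.07329·0.601815) = 0.16 → T_A = 0.137817 ≈ 0.1378 kN.
Then T_B = 1.07329 × 0.137817 = 0.1479 kN.

T_A = 0.1378 kN, T_B = 0.1479 kN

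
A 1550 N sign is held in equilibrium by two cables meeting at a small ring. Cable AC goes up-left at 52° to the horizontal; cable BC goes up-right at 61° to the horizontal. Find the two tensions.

T_AC = 816.4 N, T_BC = 1037 N

ΣF_x = 0: −T_AC·cos52° + T_BC·cos61° = 0 → T_BC = 1.2699·T_AC.
ΣF_y = 0: T_AC·sin52° + T_BC·sin61° = 1550.
Substitute: T_AC·(0.788011 + 1.2699·0.87462) = 1550 → T_AC = 816.352 ≈ 816.4 N.
Then T_BC = 1.2699 × 816.352 = 1037 N.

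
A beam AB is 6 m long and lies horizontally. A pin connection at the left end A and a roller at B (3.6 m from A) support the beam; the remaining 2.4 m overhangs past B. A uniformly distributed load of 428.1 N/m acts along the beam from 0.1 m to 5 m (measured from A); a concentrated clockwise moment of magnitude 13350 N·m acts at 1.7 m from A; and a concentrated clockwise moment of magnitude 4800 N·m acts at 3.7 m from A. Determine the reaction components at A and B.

A_x = 0, A_y = -4430 N, B_y = 6528 N

Resultant of the distributed load: 428.1 × 4.9 = 2097.69 N at 2.55 m from A.
ΣM about A: B_y·3.6 − (428.1·4.9)·2.55 − 13350 − 4800 = 0 → B_y = 23499.1095/3.6 = 6527.53 ≈ 6528 N.
ΣF_y = 0: A_y + 6527.53 − 428.1·4.9 = 0 → A_y = -4430 N.
ΣF_x = 0: no horizontal applied forces, so A_x = 0.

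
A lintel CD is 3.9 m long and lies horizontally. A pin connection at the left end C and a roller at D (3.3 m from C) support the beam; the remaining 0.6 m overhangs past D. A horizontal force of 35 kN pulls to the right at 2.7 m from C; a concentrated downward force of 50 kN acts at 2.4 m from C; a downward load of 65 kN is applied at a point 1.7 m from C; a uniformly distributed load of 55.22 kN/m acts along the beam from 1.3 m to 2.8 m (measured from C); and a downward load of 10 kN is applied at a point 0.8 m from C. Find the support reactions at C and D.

Resultant of the distributed load: 55.22 × 1.5 = 82.83 kN at 2.05 m from C.
ΣM about C: D_y·3.3 − 50·2.4 − 65·1.7 − (55.22·1.5)·2.05 − 10·0.8 = 0 → D_y = 408.3015/3.3 = 123.728 ≈ 123.7 kN.
ΣF_y = 0: C_y + 123.728 − 50 − 65 − 55.22·1.5 − 10 = 0 → C_y = 84.10 kN.
ΣF_x = 0: C_x + 35 = 0 → C_x = -35.00 kN.

C_x = -35.00 kN, C_y = 84.10 kN, D_y = 123.7 kN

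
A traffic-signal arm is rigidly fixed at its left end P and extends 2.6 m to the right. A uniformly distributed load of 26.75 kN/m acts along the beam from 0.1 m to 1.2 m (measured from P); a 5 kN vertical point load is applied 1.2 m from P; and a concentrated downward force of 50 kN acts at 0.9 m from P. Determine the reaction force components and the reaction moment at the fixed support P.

P_x = 0, P_y = 84.42 kN, M_P = 70.13 kN·m

Resultant of the distributed load: 26.75 × 1.1 = 29.425 kN at 0.65 m from P.
ΣF_x = 0: P_x = 0.
ΣF_y = 0: P_y − 26.75·1.1 − 5 − 50 = 0 → P_y = 84.42 kN.
ΣM about P: M_P − (26.75·1.1)·0.65 − 5·1.2 − 50·0.9 = 0 → M_P = 70.13 kN·m.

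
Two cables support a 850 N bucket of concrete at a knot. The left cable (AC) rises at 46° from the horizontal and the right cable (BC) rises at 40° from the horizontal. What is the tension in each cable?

T_AC = 652.7 N, T_BC = 591.9 N

ΣF_x = 0: −T_AC·cos46° + T_BC·cos40° = 0 → T_BC = 0.906812·T_AC.
ΣF_y = 0: T_AC·sin46° + T_BC·sin40° = 850.
Substitute: T_AC·(0.71934 + 0.906812·0.642788) = 850 → T_AC = 652.728 ≈ 652.7 N.
Then T_BC = 0.906812 × 652.728 = 591.9 N.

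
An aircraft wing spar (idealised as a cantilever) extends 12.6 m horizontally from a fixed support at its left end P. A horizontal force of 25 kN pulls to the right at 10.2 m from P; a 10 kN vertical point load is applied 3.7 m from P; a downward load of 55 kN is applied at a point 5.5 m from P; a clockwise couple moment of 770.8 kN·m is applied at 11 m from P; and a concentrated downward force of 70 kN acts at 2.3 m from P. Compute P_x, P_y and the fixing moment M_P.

ΣF_x = 0: P_x + 25 = 0 → P_x = -25.00 kN.
ΣF_y = 0: P_y − 10 − 55 − 70 = 0 → P_y = 135.0 kN.
ΣM about P: M_P − 10·3.7 − 55·5.5 − 770.8 − 70·2.3 = 0 → M_P = 1271 kN·m.

P_x = -25.00 kN, P_y = 135.0 kN, M_P = 1271 kN·m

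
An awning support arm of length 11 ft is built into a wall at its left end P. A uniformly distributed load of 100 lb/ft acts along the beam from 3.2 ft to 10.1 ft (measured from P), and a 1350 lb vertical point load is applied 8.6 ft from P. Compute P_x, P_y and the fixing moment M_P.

Resultant of the distributed load: 100 × 6.9 = 690 lb at 6.65 ft from P.
ΣF_x = 0: P_x = 0.
ΣF_y = 0: P_y − 100·6.9 − 1350 = 0 → P_y = 2040 lb.
ΣM about P: M_P − (100·6.9)·6.65 − 1350·8.6 = 0 → M_P = 16200 lb·ft.

P_x = 0, P_y = 2040 lb, M_P = 16200 lb·ft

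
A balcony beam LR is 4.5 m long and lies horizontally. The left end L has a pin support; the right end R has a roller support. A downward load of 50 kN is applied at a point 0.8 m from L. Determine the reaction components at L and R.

Taking moments about L: R_y·4.5 − 50·0.8 = 0 → R_y = 40/4.5 = 8.88889 ≈ 8.889 kN.
ΣF_y = 0: L_y + 8.88889 − 50 = 0 → L_y = 41.11 kN.
ΣF_x = 0: no horizontal applied forces, so L_x = 0.

L_x = 0, L_y = 41.11 kN, R_y = 8.889 kN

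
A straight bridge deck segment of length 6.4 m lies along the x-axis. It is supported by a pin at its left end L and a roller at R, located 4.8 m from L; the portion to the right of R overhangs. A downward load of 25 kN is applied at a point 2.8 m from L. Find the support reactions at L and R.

Taking moments about L: R_y·4.8 − 25·2.8 = 0 → R_y = 70/4.8 = 14.5833 ≈ 14.58 kN.
ΣF_y = 0: L_y + 14.5833 − 25 = 0 → L_y = 10.42 kN.
ΣF_x = 0: no horizontal applied forces, so L_x = 0.

L_x = 0, L_y = 10.42 kN, R_y = 14.58 kN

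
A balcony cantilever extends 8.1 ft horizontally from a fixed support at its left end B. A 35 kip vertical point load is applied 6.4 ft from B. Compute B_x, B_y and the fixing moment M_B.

ΣF_x = 0: B_x = 0.
ΣF_y = 0: B_y − 35 = 0 → B_y = 35.00 kip.
ΣM about B: M_B − 35·6.4 = 0 → M_B = 224.0 kip·ft.

B_x = 0, B_y = 35.00 kip, M_B = 224.0 kip·ft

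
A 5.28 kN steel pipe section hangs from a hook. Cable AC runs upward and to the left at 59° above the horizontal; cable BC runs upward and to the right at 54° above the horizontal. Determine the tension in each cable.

ΣF_x = 0: −T_AC·cos59° + T_BC·cos54° = 0 → T_BC = 0.876235·T_AC.
ΣF_y = 0: T_AC·sin59° + T_BC·sin54° = 5.28.
Substitute: T_AC·(0.857167 + 0.876235·0.809017) = 5.28 → T_AC = 3.37153 ≈ 3.372 kN.
Then T_BC = 0.876235 × 3.37153 = 2.954 kN.

T_AC = 3.372 kN, T_BC = 2.954 kN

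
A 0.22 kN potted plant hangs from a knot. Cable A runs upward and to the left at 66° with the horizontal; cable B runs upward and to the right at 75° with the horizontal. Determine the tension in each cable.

T_A = 0.09048 kN, T_B = 0.1422 kN

ΣF_x = 0: −T_A·cos66° + T_B·cos75° = 0 → T_B = 1.57151·T_A.
ΣF_y = 0: T_A·sin66° + T_B·sin75° = 0.22.
Substitute: T_A·(0.913545 + 1.57151·0.965926) = 0.22 → T_A = 0.0904789 ≈ 0.09048 kN.
Then T_B = 1.57151 × 0.0904789 = 0.1422 kN.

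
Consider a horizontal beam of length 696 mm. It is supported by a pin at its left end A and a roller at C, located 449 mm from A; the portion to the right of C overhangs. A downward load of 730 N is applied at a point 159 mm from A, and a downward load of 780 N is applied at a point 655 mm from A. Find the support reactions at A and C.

ΣM about A: C_y·449 − 730·159 − 780·655 = 0 → C_y = 626970/449 = 1396.37 ≈ 1396 N.
ΣF_y = 0: A_y + 1396.37 − 730 − 780 = 0 → A_y = 113.6 N.
ΣF_x = 0: no horizontal applied forces, so A_x = 0.

A_x = 0, A_y = 113.6 N, C_y = 1396 N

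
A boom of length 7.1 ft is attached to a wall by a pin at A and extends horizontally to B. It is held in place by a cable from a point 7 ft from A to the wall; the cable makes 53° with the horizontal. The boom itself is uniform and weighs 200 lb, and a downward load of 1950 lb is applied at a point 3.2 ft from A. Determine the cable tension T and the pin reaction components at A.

T = 1243 lb, A_x = 748.2 lb, A_y = 1157 lb

ΣM about A: T·sin53°·7 − 200·3.55 − 1950·3.2 = 0 → T = 6950/(7·0.798636) = 1243.19 ≈ 1243 lb.
ΣF_x = 0: A_x − T·cos53° = 0 → A_x = 1243.19 × 0.601815 = 748.2 lb.
ΣF_y = 0: A_y + T·sin53° − 200 − 1950 = 0 → A_y = 2150 − 1243.19 × 0.798636 = 1157 lb.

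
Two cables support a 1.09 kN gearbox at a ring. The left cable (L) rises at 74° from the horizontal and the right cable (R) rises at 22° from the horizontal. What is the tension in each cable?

ΣF_x = 0: −T_L·cos74° + T_R·cos22° = 0 → T_R = 0.297284·T_L.
ΣF_y = 0: T_L·sin74° + T_R·sin22° = 1.09.
Substitute: T_L·(0.961262 + 0.297284·0.374607) = 1.09 → T_L = 1.0162 ≈ 1.016 kN.
Then T_R = 0.297284 × 1.0162 = 0.3021 kN.

T_L = 1.016 kN, T_R = 0.3021 kN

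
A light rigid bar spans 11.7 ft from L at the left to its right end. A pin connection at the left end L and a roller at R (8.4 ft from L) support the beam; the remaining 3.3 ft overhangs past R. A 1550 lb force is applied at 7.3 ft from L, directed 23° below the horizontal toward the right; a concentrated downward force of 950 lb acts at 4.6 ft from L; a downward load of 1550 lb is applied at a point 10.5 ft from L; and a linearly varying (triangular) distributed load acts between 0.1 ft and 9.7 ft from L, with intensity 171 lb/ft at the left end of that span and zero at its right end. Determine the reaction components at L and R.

Resultant of the triangular load: ½ × 171 × 9.6 = 820.8 lb, acting at 3.3 ft from L (one-third of the span from the peak).
ΣM about L: R_y·8.4 − 1550·sin23°·7.3 − 950·4.6 − 1550·10.5 − (½·171·9.6)·3.3 = 0 → R_y = 27774.8/8.4 = 3306.52 ≈ 3307 lb.
ΣF_y = 0: L_y + 3306.52 − 1550·sin23° − 950 − 1550 − ½·171·9.6 = 0 → L_y = 619.9 lb.
ΣF_x = 0: L_x + 1550·cos23° = 0 → L_x = -1427 lb.

L_x = -1427 lb, L_y = 619.9 lb, R_y = 3307 lb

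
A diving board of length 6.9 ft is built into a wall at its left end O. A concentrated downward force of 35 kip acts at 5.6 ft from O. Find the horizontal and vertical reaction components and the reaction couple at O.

ΣF_x = 0: O_x = 0.
ΣF_y = 0: O_y − 35 = 0 → O_y = 35.00 kip.
ΣM about O: M_O − 35·5.6 = 0 → M_O = 196.0 kip·ft.

O_x = 0, O_y = 35.00 kip, M_O = 196.0 kip·ft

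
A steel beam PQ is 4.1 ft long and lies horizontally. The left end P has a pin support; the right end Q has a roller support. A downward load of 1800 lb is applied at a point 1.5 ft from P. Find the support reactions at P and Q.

Taking moments about P: Q_y·4.1 − 1800·1.5 = 0 → Q_y = 2700/4.1 = 658.537 ≈ 658.5 lb.
ΣF_y = 0: P_y + 658.537 − 1800 = 0 → P_y = 1141 lb.
ΣF_x = 0: no horizontal applied forces, so P_x = 0.

P_x = 0, P_y = 1141 lb, Q_y = 658.5 lb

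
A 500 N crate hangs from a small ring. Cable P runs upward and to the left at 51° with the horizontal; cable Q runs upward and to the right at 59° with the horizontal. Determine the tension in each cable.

T_P = 274.0 N, T_Q = 334.9 N

ΣF_x = 0: −T_P·cos51° + T_Q·cos59° = 0 → T_Q = 1.22189·T_P.
ΣF_y = 0: T_P·sin51° + T_Q·sin59° = 500.
Substitute: T_P·(0.777146 + 1.22189·0.857167) = 500 → T_P = 274.046 ≈ 274.0 N.
Then T_Q = 1.22189 × 274.046 = 334.9 N.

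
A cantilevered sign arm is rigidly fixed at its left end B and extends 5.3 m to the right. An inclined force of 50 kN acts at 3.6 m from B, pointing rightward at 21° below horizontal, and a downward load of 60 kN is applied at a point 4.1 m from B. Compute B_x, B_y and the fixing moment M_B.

B_x = -46.68 kN, B_y = 77.92 kN, M_B = 310.5 kN·m

ΣF_x = 0: B_x + 50·cos21° = 0 → B_x = -46.68 kN.
ΣF_y = 0: B_y − 50·sin21° − 60 = 0 → B_y = 77.92 kN.
ΣM about B: M_B − 50·sin21°·3.6 − 60·4.1 = 0 → M_B = 310.5 kN·m.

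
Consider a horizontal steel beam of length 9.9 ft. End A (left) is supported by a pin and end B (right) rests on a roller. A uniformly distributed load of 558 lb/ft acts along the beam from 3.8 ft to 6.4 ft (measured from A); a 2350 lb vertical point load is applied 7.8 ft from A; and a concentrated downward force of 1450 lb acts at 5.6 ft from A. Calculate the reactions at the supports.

Resultant of the distributed load: 558 × 2.6 = 1450.8 lb at 5.1 ft from A.
Taking moments about A: B_y·9.9 − (558·2.6)·5.1 − 2350·7.8 − 1450·5.6 = 0 → B_y = 33849.08/9.9 = 3419.1 ≈ 3419 lb.
ΣF_y = 0: A_y + 3419.1 − 558·2.6 − 2350 − 1450 = 0 → A_y = 1832 lb.
ΣF_x = 0: no horizontal applied forces, so A_x = 0.

A_x = 0, A_y = 1832 lb, B_y = 3419 lb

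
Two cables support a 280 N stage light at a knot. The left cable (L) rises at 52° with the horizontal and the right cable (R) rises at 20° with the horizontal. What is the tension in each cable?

ΣF_x = 0: −T_L·cos52° + T_R·cos20° = 0 → T_R = 0.655173·T_L.
ΣF_y = 0: T_L·sin52° + T_R·sin20° = 280.
Substitute: T_L·(0.788011 + 0.655173·0.34202) = 280 → T_L = 276.654 ≈ 276.7 N.
Then T_R = 0.655173 × 276.654 = 181.3 N.

T_L = 276.7 N, T_R = 181.3 N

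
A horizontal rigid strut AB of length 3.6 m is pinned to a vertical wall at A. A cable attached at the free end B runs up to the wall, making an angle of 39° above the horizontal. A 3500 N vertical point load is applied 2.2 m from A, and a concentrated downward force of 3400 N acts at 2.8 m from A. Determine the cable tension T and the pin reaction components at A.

ΣM about A: T·sin39°·3.6 − 3500·2.2 − 3400·2.8 = 0 → T = 17220/(3.6·0.62932) = 7600.8 ≈ 7601 N.
ΣF_x = 0: A_x − T·cos39° = 0 → A_x = 7600.8 × 0.777146 = 5907 N.
ΣF_y = 0: A_y + T·sin39° − 3500 − 3400 = 0 → A_y = 6900 − 7600.8 × 0.62932 = 2117 N.

T = 7601 N, A_x = 5907 N, A_y = 2117 N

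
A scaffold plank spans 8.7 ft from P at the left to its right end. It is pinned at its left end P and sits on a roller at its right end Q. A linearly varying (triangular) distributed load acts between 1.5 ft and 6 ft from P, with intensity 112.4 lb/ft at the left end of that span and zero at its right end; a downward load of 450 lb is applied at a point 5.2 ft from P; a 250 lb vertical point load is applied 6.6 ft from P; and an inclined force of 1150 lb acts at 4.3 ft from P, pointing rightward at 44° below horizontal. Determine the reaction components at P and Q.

Resultant of the triangular load: ½ × 112.4 × 4.5 = 252.9 lb, acting at 3 ft from P (one-third of the span from the peak).
Taking moments about P: Q_y·8.7 − (½·112.4·4.5)·3 − 450·5.2 − 250·6.6 − 1150·sin44°·4.3 = 0 → Q_y = 8183.79/8.7 = 940.666 ≈ 940.7 lb.
ΣF_y = 0: P_y + 940.666 − ½·112.4·4.5 − 450 − 250 − 1150·sin44° = 0 → P_y = 811.1 lb.
ΣF_x = 0: P_x + 1150·cos44° = 0 → P_x = -827.2 lb.

P_x = -827.2 lb, P_y = 811.1 lb, Q_y = 940.7 lb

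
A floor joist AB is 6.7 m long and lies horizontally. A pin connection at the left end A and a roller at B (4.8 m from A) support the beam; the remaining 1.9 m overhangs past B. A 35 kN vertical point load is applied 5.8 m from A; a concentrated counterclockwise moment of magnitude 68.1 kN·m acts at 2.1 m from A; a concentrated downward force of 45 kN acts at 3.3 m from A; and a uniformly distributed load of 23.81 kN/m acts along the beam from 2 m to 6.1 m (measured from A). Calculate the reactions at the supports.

A_x = 0, A_y = 36.21 kN, B_y = 141.4 kN

Resultant of the distributed load: 23.81 × 4.1 = 97.621 kN at 4.05 m from A.
ΣM about A: B_y·4.8 − 35·5.8 + 68.1 − 45·3.3 − (23.81·4.1)·4.05 = 0 → B_y = 678.76505/4.8 = 141.409 ≈ 141.4 kN.
ΣF_y = 0: A_y + 141.409 − 35 − 45 − 23.81·4.1 = 0 → A_y = 36.21 kN.
ΣF_x = 0: no horizontal applied forces, so A_x = 0.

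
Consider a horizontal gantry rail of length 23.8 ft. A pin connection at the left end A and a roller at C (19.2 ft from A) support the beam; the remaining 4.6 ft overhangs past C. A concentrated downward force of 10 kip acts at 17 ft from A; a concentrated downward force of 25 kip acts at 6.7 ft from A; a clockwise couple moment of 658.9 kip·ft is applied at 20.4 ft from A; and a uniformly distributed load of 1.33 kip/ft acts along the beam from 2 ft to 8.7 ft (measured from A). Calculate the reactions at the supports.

Resultant of the distributed load: 1.33 × 6.7 = 8.911 kip at 5.35 ft from A.
Moments about A: C_y·19.2 − 10·17 − 25·6.7 − 658.9 − (1.33·6.7)·5.35 = 0 → C_y = 1044.07385/19.2 = 54.3788 ≈ 54.38 kip.
ΣF_y = 0: A_y + 54.3788 − 10 − 25 − 1.33·6.7 = 0 → A_y = -10.47 kip.
ΣF_x = 0: no horizontal applied forces, so A_x = 0.

A_x = 0, A_y = -10.47 kip, C_y = 54.38 kip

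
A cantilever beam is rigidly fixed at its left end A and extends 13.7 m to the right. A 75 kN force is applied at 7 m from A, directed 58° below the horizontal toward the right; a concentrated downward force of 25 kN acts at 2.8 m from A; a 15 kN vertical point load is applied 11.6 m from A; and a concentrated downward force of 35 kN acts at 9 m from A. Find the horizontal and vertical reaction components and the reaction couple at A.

A_x = -39.74 kN, A_y = 138.6 kN, M_A = 1004 kN·m

ΣF_x = 0: A_x + 75·cos58° = 0 → A_x = -39.74 kN.
ΣF_y = 0: A_y − 75·sin58° − 25 − 15 − 35 = 0 → A_y = 138.6 kN.
ΣM about A: M_A − 75·sin58°·7 − 25·2.8 − 15·11.6 − 35·9 = 0 → M_A = 1004 kN·m.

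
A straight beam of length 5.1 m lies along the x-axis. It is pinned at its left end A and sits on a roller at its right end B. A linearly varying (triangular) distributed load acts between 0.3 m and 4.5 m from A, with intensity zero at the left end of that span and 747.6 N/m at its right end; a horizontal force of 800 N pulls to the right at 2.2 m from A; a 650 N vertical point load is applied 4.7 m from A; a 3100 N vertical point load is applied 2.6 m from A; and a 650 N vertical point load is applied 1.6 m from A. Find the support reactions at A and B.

Resultant of the triangular load: ½ × 747.6 × 4.2 = 1569.96 N, acting at 3.1 m from A (one-third of the span from the peak).
ΣM about A: B_y·5.1 − (½·747.6·4.2)·3.1 − 650·4.7 − 3100·2.6 − 650·1.6 = 0 → B_y = 17021.876/5.1 = 3337.62 ≈ 3338 N.
ΣF_y = 0: A_y + 3337.62 − ½·747.6·4.2 − 650 − 3100 − 650 = 0 → A_y = 2632 N.
ΣF_x = 0: A_x + 800 = 0 → A_x = -800.0 N.

A_x = -800.0 N, A_y = 2632 N, B_y = 3338 N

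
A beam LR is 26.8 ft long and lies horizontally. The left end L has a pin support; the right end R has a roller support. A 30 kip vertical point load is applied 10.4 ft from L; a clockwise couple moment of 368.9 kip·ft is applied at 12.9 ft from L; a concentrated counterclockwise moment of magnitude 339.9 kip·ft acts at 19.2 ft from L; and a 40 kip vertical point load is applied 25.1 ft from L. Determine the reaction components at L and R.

ΣM about L: R_y·26.8 − 30·10.4 − 368.9 + 339.9 − 40·25.1 = 0 → R_y = 1345/26.8 = 50.1866 ≈ 50.19 kip.
ΣF_y = 0: L_y + 50.1866 − 30 − 40 = 0 → L_y = 19.81 kip.
ΣF_x = 0: no horizontal applied forces, so L_x = 0.

L_x = 0, L_y = 19.81 kip, R_y = 50.19 kip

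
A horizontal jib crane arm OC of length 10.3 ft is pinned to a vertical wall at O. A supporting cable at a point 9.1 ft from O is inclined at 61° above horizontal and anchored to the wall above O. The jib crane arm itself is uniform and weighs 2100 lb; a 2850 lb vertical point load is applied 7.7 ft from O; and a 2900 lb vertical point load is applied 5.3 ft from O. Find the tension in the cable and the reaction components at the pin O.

T = 6047 lb, O_x = 2932 lb, O_y = 2561 lb

ΣM about O: T·sin61°·9.1 − 2100·5.15 − 2850·7.7 − 2900·5.3 = 0 → T = 48130/(9.1·0.87462) = 6047.21 ≈ 6047 lb.
ΣF_x = 0: O_x − T·cos61° = 0 → O_x = 6047.21 × 0.48481 = 2932 lb.
ΣF_y = 0: O_y + T·sin61° − 2100 − 2850 − 2900 = 0 → O_y = 7850 − 6047.21 × 0.87462 = 2561 lb.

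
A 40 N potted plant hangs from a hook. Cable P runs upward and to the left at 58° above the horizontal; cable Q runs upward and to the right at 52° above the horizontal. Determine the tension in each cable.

ΣF_x = 0: −T_P·cos58° + T_Q·cos52° = 0 → T_Q = 0.860732·T_P.
ΣF_y = 0: T_P·sin58° + T_Q·sin52° = 40.
Substitute: T_P·(0.848048 + 0.860732·0.788011) = 40 → T_P = 26.2069 ≈ 26.21 N.
Then T_Q = 0.860732 × 26.2069 = 22.56 N.

T_P = 26.21 N, T_Q = 22.56 N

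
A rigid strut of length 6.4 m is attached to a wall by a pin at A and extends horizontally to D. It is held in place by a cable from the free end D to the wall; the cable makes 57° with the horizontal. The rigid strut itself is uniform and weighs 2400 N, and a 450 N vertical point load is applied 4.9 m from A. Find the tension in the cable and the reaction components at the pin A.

T = 1842 N, A_x = 1003 N, A_y = 1305 N

ΣM about A: T·sin57°·6.4 − 2400·3.2 − 450·4.9 = 0 → T = 9885/(6.4·0.838671) = 1841.64 ≈ 1842 N.
ΣF_x = 0: A_x − T·cos57° = 0 → A_x = 1841.64 × 0.544639 = 1003 N.
ΣF_y = 0: A_y + T·sin57° − 2400 − 450 = 0 → A_y = 2850 − 1841.64 × 0.838671 = 1305 N.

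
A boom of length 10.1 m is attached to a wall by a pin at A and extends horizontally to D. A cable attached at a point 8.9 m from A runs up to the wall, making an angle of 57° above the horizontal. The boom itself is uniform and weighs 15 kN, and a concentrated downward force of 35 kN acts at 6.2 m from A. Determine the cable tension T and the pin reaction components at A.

T = 39.22 kN, A_x = 21.36 kN, A_y = 17.11 kN

ΣM about A: T·sin57°·8.9 − 15·5.05 − 35·6.2 = 0 → T = 292.75/(8.9·0.838671) = 39.2207 ≈ 39.22 kN.
ΣF_x = 0: A_x − T·cos57° = 0 → A_x = 39.2207 × 0.544639 = 21.36 kN.
ΣF_y = 0: A_y + T·sin57° − 15 − 35 = 0 → A_y = 50 − 39.2207 × 0.838671 = 17.11 kN.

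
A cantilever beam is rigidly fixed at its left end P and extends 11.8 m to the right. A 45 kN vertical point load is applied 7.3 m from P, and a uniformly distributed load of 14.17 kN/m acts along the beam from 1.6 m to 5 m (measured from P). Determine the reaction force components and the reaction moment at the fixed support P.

Resultant of the distributed load: 14.17 × 3.4 = 48.178 kN at 3.3 m from P.
ΣF_x = 0: P_x = 0.
ΣF_y = 0: P_y − 45 − 14.17·3.4 = 0 → P_y = 93.18 kN.
ΣM about P: M_P − 45·7.3 − (14.17·3.4)·3.3 = 0 → M_P = 487.5 kN·m.

P_x = 0, P_y = 93.18 kN, M_P = 487.5 kN·m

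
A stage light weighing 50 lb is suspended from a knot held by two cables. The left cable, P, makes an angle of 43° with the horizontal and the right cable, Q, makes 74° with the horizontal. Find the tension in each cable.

T_P = 15.47 lb, T_Q = 41.04 lb

ΣF_x = 0: −T_P·cos43° + T_Q·cos74° = 0 → T_Q = 2.65332·T_P.
ΣF_y = 0: T_P·sin43° + T_Q·sin74° = 50.
Substitute: T_P·(0.681998 + 2.65332·0.961262) = 50 → T_P = 15.4677 ≈ 15.47 lb.
Then T_Q = 2.65332 × 15.4677 = 41.04 lb.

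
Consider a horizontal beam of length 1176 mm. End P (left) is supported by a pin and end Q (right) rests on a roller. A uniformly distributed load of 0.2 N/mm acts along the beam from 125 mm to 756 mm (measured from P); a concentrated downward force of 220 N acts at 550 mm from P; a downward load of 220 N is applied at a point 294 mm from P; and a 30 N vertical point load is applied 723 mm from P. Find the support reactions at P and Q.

P_x = 0, P_y = 372.6 N, Q_y = 223.6 N

Resultant of the distributed load: 0.2 × 631 = 126.2 N at 440.5 mm from P.
Moments about P: Q_y·1176 − (0.2·631)·440.5 − 220·550 − 220·294 − 30·723 = 0 → Q_y = 262961.1/1176 = 223.606 ≈ 223.6 N.
ΣF_y = 0: P_y + 223.606 − 0.2·631 − 220 − 220 − 30 = 0 → P_y = 372.6 N.
ΣF_x = 0: no horizontal applied forces, so P_x = 0.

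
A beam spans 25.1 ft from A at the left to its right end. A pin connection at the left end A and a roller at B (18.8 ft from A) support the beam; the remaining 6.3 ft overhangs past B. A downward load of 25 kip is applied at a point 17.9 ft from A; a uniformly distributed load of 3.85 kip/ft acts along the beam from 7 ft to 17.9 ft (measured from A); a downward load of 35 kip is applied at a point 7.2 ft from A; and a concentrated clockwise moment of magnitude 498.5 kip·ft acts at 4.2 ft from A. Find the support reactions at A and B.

Resultant of the distributed load: 3.85 × 10.9 = 41.965 kip at 12.45 ft from A.
Moments about A: B_y·18.8 − 25·17.9 − (3.85·10.9)·12.45 − 35·7.2 − 498.5 = 0 → B_y = 1720.46425/18.8 = 91.5141 ≈ 91.51 kip.
ΣF_y = 0: A_y + 91.5141 − 25 − 3.85·10.9 − 35 = 0 → A_y = 10.45 kip.
ΣF_x = 0: no horizontal applied forces, so A_x = 0.

A_x = 0, A_y = 10.45 kip, B_y = 91.51 kip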